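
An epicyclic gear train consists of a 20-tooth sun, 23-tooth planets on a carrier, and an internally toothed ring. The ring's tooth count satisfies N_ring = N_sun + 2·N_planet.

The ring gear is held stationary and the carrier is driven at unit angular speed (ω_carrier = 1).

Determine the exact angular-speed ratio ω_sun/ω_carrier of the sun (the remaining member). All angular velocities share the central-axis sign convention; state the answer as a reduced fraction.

N_ring = 20 + 2·23 = 66
20(ω_s−ω_c) = −66(ω_r−ω_c),  ω_r=0, ω_c=1
ω_s = 1 − (66/20)(0−1) = 43/10
ω_s/ω_c = 43/10

43/10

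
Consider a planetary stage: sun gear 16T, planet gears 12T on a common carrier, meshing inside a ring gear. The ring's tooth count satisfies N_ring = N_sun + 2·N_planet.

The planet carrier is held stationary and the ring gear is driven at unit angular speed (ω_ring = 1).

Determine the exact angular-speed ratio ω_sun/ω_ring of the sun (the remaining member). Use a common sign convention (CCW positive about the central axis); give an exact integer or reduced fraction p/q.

N_ring = 16 + 2·12 = 40
16(ω_s−ω_c) = −40(ω_r−ω_c),  ω_c=0, ω_r=1
ω_s = 0 − (40/16)(1−0) = -5/2
ω_s/ω_r = -5/2

-5/2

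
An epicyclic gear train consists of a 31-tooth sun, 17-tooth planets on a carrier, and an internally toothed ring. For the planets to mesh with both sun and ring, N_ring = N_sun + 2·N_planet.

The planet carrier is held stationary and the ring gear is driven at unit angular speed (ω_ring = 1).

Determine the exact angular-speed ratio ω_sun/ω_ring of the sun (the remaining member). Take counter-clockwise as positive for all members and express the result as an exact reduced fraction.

N_ring = 31 + 2·17 = 65
31(ω_s−ω_c) = −65(ω_r−ω_c),  ω_c=0, ω_r=1
ω_s = 0 − (65/31)(1−0) = -65/31
ω_s/ω_r = -65/31

-65/31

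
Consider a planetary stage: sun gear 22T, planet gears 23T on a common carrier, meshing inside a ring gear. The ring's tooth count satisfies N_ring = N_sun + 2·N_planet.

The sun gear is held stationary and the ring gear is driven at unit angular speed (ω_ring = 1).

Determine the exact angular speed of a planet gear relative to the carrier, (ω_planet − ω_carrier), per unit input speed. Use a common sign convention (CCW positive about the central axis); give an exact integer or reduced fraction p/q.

748/1035

N_ring = 22 + 2·23 = 68
22(ω_s−ω_c) = −68(ω_r−ω_c),  ω_s=0, ω_r=1
22(0−ω_c) = −68(1−ω_c)  ⇒  90ω_c = 68  ⇒  ω_c = 34/45
sun–planet: 22·(0−34/45) = −23·(ω_p−ω_c)  ⇒  ω_p−ω_c = −(22/23)·(-34/45) = 748/1035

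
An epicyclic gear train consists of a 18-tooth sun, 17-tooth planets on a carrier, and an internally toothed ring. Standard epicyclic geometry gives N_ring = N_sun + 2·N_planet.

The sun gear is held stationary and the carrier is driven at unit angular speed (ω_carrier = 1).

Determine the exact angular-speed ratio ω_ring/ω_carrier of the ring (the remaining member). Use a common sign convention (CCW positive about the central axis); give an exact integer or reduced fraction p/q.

N_ring = 18 + 2·17 = 52
18(ω_s−ω_c) = −52(ω_r−ω_c),  ω_s=0, ω_c=1
ω_r = 1 − (18/52)(0−1) = 35/26
ω_r/ω_c = 35/26

35/26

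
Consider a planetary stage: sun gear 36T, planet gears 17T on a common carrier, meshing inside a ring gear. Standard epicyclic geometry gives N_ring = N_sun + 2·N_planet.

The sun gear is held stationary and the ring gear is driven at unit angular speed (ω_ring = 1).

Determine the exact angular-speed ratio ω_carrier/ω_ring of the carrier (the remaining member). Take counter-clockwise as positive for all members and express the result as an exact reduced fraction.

35/53

N_ring = 36 + 2·17 = 70
36(ω_s−ω_c) = −70(ω_r−ω_c),  ω_s=0, ω_r=1
36(0−ω_c) = −70(1−ω_c)  ⇒  106ω_c = 70  ⇒  ω_c = 35/53
ω_c/ω_r = 35/53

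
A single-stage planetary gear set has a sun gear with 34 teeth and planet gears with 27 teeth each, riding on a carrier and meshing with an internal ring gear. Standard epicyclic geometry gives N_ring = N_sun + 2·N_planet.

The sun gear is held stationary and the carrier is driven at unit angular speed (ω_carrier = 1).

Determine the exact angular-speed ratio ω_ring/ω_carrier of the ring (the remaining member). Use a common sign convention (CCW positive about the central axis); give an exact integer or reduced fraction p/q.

61/44

N_ring = 34 + 2·27 = 88
34(ω_s−ω_c) = −88(ω_r−ω_c),  ω_s=0, ω_c=1
ω_r = 1 − (34/88)(0−1) = 61/44
ω_r/ω_c = 61/44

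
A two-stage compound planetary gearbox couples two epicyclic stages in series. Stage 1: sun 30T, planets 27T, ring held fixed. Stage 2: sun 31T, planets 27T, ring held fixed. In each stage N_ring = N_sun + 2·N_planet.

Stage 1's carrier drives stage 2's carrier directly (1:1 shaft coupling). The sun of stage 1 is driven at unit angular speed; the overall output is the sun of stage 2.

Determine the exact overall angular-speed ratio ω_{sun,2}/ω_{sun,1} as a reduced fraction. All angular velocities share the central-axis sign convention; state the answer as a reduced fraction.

580/589

Stage 1: N_ring = 30 + 2·27 = 84
Stage 1: 30(ω_s−ω_c) = −84(ω_r−ω_c),  ω_r=0, ω_s=1
Stage 1: 30(1−ω_c) = −84(0−ω_c)  ⇒  114ω_c = 30  ⇒  ω_c = 5/19
  ⇒ ω_c¹/ω_s¹ = 5/19
Stage 2: N_ring = 31 + 2·27 = 85
Stage 2: 31(ω_s−ω_c) = −85(ω_r−ω_c),  ω_r=0, ω_c=1
Stage 2: ω_s = 1 − (85/31)(0−1) = 116/31
  ⇒ ω_s²/ω_c² = 116/31
Coupling ω_c² = ω_c¹ ⇒ overall = 5/19 × 116/31 = 580/589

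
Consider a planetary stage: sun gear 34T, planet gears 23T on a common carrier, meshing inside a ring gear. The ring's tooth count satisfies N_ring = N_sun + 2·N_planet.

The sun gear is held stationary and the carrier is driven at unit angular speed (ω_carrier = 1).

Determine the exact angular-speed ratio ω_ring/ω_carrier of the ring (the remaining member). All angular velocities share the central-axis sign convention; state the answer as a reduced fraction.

N_ring = 34 + 2·23 = 80
34(ω_s−ω_c) = −80(ω_r−ω_c),  ω_s=0, ω_c=1
ω_r = 1 − (34/80)(0−1) = 57/40
ω_r/ω_c = 57/40

57/40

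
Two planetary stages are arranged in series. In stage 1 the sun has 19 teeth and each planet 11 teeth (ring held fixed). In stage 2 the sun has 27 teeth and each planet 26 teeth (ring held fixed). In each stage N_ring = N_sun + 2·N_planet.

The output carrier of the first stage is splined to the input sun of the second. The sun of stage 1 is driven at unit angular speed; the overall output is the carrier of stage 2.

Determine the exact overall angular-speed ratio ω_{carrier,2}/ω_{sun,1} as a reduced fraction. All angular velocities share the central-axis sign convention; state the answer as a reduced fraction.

171/2120

Stage 1: N_ring = 19 + 2·11 = 41
Stage 1: 19(ω_s−ω_c) = −41(ω_r−ω_c),  ω_r=0, ω_s=1
Stage 1: 19(1−ω_c) = −41(0−ω_c)  ⇒  60ω_c = 19  ⇒  ω_c = 19/60
  ⇒ ω_c¹/ω_s¹ = 19/60
Stage 2: N_ring = 27 + 2·26 = 79
Stage 2: 27(ω_s−ω_c) = −79(ω_r−ω_c),  ω_r=0, ω_s=1
Stage 2: 27(1−ω_c) = −79(0−ω_c)  ⇒  106ω_c = 27  ⇒  ω_c = 27/106
  ⇒ ω_c²/ω_s² = 27/106
Coupling ω_s² = ω_c¹ ⇒ overall = 19/60 × 27/106 = 171/2120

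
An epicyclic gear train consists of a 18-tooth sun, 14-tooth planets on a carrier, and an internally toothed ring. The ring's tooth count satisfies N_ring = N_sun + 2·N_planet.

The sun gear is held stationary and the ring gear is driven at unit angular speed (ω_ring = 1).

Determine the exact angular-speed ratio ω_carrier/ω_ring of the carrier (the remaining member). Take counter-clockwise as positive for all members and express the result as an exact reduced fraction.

23/32

N_ring = 18 + 2·14 = 46
18(ω_s−ω_c) = −46(ω_r−ω_c),  ω_s=0, ω_r=1
18(0−ω_c) = −46(1−ω_c)  ⇒  64ω_c = 46  ⇒  ω_c = 23/32
ω_c/ω_r = 23/32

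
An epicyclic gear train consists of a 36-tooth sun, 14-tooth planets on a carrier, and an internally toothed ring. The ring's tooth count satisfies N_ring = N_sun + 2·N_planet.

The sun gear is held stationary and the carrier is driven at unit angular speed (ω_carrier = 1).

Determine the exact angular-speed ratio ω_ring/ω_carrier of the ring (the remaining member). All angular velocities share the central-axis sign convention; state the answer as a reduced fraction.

25/16

N_ring = 36 + 2·14 = 64
36(ω_s−ω_c) = −64(ω_r−ω_c),  ω_s=0, ω_c=1
ω_r = 1 − (36/64)(0−1) = 25/16
ω_r/ω_c = 25/16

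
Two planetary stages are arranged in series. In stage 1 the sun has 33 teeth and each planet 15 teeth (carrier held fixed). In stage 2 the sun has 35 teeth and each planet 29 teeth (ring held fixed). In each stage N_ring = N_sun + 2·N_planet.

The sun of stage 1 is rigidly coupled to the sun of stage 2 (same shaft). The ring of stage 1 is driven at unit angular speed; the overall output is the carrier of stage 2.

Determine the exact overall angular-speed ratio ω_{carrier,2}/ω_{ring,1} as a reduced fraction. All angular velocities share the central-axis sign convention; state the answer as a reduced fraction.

-735/1408

Stage 1: N_ring = 33 + 2·15 = 63
Stage 1: 33(ω_s−ω_c) = −63(ω_r−ω_c),  ω_c=0, ω_r=1
Stage 1: ω_s = 0 − (63/33)(1−0) = -21/11
  ⇒ ω_s¹/ω_r¹ = -21/11
Stage 2: N_ring = 35 + 2·29 = 93
Stage 2: 35(ω_s−ω_c) = −93(ω_r−ω_c),  ω_r=0, ω_s=1
Stage 2: 35(1−ω_c) = −93(0−ω_c)  ⇒  128ω_c = 35  ⇒  ω_c = 35/128
  ⇒ ω_c²/ω_s² = 35/128
Coupling ω_s² = ω_s¹ ⇒ overall = -21/11 × 35/128 = -735/1408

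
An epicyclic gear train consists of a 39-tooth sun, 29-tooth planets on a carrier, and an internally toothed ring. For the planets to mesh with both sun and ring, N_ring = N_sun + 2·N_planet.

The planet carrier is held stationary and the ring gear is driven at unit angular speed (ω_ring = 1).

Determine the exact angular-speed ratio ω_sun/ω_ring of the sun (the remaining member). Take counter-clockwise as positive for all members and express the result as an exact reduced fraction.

N_ring = 39 + 2·29 = 97
39(ω_s−ω_c) = −97(ω_r−ω_c),  ω_c=0, ω_r=1
ω_s = 0 − (97/39)(1−0) = -97/39
ω_s/ω_r = -97/39

-97/39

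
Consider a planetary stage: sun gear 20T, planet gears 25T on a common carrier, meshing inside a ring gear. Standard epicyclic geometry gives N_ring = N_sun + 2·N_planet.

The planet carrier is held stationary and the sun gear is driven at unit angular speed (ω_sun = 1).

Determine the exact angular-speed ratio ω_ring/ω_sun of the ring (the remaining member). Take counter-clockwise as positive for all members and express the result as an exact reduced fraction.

-2/7

N_ring = 20 + 2·25 = 70
20(ω_s−ω_c) = −70(ω_r−ω_c),  ω_c=0, ω_s=1
ω_r = 0 − (20/70)(1−0) = -2/7
ω_r/ω_s = -2/7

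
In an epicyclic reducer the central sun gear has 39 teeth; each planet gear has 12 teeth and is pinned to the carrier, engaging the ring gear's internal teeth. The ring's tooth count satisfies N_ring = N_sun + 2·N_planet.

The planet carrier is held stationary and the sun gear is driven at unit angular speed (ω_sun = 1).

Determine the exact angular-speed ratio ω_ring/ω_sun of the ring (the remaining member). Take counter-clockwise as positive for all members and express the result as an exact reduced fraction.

N_ring = 39 + 2·12 = 63
39(ω_s−ω_c) = −63(ω_r−ω_c),  ω_c=0, ω_s=1
ω_r = 0 − (39/63)(1−0) = -13/21
ω_r/ω_s = -13/21

-13/21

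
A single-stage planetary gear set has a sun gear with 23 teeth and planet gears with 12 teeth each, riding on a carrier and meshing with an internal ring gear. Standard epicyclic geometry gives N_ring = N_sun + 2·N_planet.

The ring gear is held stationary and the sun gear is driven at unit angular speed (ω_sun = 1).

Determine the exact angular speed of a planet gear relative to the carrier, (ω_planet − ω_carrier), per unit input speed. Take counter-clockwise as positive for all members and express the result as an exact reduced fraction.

-1081/840

N_ring = 23 + 2·12 = 47
23(ω_s−ω_c) = −47(ω_r−ω_c),  ω_r=0, ω_s=1
23(1−ω_c) = −47(0−ω_c)  ⇒  70ω_c = 23  ⇒  ω_c = 23/70
sun–planet: 23·(1−23/70) = −12·(ω_p−ω_c)  ⇒  ω_p−ω_c = −(23/12)·(47/70) = -1081/840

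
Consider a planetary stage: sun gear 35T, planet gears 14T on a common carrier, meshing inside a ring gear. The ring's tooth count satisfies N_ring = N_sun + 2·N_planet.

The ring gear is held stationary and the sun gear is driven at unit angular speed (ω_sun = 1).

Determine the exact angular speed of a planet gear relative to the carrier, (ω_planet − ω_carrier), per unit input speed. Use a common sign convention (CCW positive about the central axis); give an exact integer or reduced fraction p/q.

-45/28

N_ring = 35 + 2·14 = 63
35(ω_s−ω_c) = −63(ω_r−ω_c),  ω_r=0, ω_s=1
35(1−ω_c) = −63(0−ω_c)  ⇒  98ω_c = 35  ⇒  ω_c = 5/14
sun–planet: 35·(1−5/14) = −14·(ω_p−ω_c)  ⇒  ω_p−ω_c = −(35/14)·(9/14) = -45/28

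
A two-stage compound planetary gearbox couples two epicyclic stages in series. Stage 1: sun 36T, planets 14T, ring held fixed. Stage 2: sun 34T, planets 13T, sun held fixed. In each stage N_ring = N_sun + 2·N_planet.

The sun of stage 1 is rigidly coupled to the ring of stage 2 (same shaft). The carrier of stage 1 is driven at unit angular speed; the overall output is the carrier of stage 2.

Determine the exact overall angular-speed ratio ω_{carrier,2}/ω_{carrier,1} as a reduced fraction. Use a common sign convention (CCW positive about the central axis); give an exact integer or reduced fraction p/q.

250/141

Stage 1: N_ring = 36 + 2·14 = 64
Stage 1: 36(ω_s−ω_c) = −64(ω_r−ω_c),  ω_r=0, ω_c=1
Stage 1: ω_s = 1 − (64/36)(0−1) = 25/9
  ⇒ ω_s¹/ω_c¹ = 25/9
Stage 2: N_ring = 34 + 2·13 = 60
Stage 2: 34(ω_s−ω_c) = −60(ω_r−ω_c),  ω_s=0, ω_r=1
Stage 2: 34(0−ω_c) = −60(1−ω_c)  ⇒  94ω_c = 60  ⇒  ω_c = 30/47
  ⇒ ω_c²/ω_r² = 30/47
Coupling ω_r² = ω_s¹ ⇒ overall = 25/9 × 30/47 = 250/141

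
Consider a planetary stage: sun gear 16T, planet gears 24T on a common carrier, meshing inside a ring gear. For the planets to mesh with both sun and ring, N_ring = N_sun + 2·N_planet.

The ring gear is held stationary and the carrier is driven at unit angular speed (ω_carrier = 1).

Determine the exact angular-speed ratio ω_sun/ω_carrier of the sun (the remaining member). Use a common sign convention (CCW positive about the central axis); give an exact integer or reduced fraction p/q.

5

N_ring = 16 + 2·24 = 64
16(ω_s−ω_c) = −64(ω_r−ω_c),  ω_r=0, ω_c=1
ω_s = 1 − (64/16)(0−1) = 5
ω_s/ω_c = 5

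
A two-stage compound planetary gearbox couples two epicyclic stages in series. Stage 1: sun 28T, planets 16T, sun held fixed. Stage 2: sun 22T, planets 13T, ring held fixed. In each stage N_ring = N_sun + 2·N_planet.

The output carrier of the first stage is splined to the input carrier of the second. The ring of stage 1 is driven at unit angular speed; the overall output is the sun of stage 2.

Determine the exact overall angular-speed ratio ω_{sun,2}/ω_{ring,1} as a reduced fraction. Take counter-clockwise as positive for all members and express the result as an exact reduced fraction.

Stage 1: N_ring = 28 + 2·16 = 60
Stage 1: 28(ω_s−ω_c) = −60(ω_r−ω_c),  ω_s=0, ω_r=1
Stage 1: 28(0−ω_c) = −60(1−ω_c)  ⇒  88ω_c = 60  ⇒  ω_c = 15/22
  ⇒ ω_c¹/ω_r¹ = 15/22
Stage 2: N_ring = 22 + 2·13 = 48
Stage 2: 22(ω_s−ω_c) = −48(ω_r−ω_c),  ω_r=0, ω_c=1
Stage 2: ω_s = 1 − (48/22)(0−1) = 35/11
  ⇒ ω_s²/ω_c² = 35/11
Coupling ω_c² = ω_c¹ ⇒ overall = 15/22 × 35/11 = 525/242

525/242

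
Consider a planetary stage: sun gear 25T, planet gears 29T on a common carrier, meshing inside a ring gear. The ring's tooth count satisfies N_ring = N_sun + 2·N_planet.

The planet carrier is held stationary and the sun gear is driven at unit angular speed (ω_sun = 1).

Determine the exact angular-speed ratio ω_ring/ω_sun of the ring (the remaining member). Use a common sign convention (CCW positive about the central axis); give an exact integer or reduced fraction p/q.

N_ring = 25 + 2·29 = 83
25(ω_s−ω_c) = −83(ω_r−ω_c),  ω_c=0, ω_s=1
ω_r = 0 − (25/83)(1−0) = -25/83
ω_r/ω_s = -25/83

-25/83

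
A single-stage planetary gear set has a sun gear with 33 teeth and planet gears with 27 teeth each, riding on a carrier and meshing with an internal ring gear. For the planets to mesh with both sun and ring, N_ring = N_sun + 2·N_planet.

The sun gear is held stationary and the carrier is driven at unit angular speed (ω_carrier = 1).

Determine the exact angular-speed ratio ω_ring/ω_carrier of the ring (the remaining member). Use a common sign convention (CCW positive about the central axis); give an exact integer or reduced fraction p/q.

N_ring = 33 + 2·27 = 87
33(ω_s−ω_c) = −87(ω_r−ω_c),  ω_s=0, ω_c=1
ω_r = 1 − (33/87)(0−1) = 40/29
ω_r/ω_c = 40/29

40/29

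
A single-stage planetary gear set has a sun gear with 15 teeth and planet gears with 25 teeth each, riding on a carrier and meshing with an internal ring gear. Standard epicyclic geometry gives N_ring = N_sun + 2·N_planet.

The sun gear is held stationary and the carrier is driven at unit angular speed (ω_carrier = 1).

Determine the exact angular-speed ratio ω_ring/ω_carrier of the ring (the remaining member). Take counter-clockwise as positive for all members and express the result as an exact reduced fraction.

16/13

N_ring = 15 + 2·25 = 65
15(ω_s−ω_c) = −65(ω_r−ω_c),  ω_s=0, ω_c=1
ω_r = 1 − (15/65)(0−1) = 16/13
ω_r/ω_c = 16/13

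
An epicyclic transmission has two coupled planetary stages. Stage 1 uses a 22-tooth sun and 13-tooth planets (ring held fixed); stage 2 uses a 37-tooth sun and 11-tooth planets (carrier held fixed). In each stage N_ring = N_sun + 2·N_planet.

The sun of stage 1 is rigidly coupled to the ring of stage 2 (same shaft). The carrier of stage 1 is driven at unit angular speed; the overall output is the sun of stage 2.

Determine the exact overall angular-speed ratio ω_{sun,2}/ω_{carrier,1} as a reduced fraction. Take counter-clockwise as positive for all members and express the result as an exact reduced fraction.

-2065/407

Stage 1: N_ring = 22 + 2·13 = 48
Stage 1: 22(ω_s−ω_c) = −48(ω_r−ω_c),  ω_r=0, ω_c=1
Stage 1: ω_s = 1 − (48/22)(0−1) = 35/11
  ⇒ ω_s¹/ω_c¹ = 35/11
Stage 2: N_ring = 37 + 2·11 = 59
Stage 2: 37(ω_s−ω_c) = −59(ω_r−ω_c),  ω_c=0, ω_r=1
Stage 2: ω_s = 0 − (59/37)(1−0) = -59/37
  ⇒ ω_s²/ω_r² = -59/37
Coupling ω_r² = ω_s¹ ⇒ overall = 35/11 × -59/37 = -2065/407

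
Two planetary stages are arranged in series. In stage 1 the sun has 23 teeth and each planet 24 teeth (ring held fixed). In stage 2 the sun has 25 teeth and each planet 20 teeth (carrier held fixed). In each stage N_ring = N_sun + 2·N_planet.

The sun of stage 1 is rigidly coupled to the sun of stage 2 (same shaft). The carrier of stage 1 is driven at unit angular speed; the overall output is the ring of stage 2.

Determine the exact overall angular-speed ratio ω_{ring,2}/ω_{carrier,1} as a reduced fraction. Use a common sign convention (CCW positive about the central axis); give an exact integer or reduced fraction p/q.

-470/299

Stage 1: N_ring = 23 + 2·24 = 71
Stage 1: 23(ω_s−ω_c) = −71(ω_r−ω_c),  ω_r=0, ω_c=1
Stage 1: ω_s = 1 − (71/23)(0−1) = 94/23
  ⇒ ω_s¹/ω_c¹ = 94/23
Stage 2: N_ring = 25 + 2·20 = 65
Stage 2: 25(ω_s−ω_c) = −65(ω_r−ω_c),  ω_c=0, ω_s=1
Stage 2: ω_r = 0 − (25/65)(1−0) = -5/13
  ⇒ ω_r²/ω_s² = -5/13
Coupling ω_s² = ω_s¹ ⇒ overall = 94/23 × -5/13 = -470/299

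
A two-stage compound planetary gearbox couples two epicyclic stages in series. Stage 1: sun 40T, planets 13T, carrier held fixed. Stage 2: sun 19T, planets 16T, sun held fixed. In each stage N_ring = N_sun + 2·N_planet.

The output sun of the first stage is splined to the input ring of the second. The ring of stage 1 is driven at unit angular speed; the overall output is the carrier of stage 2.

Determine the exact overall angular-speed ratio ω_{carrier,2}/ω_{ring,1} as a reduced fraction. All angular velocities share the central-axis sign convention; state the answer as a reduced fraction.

Stage 1: N_ring = 40 + 2·13 = 66
Stage 1: 40(ω_s−ω_c) = −66(ω_r−ω_c),  ω_c=0, ω_r=1
Stage 1: ω_s = 0 − (66/40)(1−0) = -33/20
  ⇒ ω_s¹/ω_r¹ = -33/20
Stage 2: N_ring = 19 + 2·16 = 51
Stage 2: 19(ω_s−ω_c) = −51(ω_r−ω_c),  ω_s=0, ω_r=1
Stage 2: 19(0−ω_c) = −51(1−ω_c)  ⇒  70ω_c = 51  ⇒  ω_c = 51/70
  ⇒ ω_c²/ω_r² = 51/70
Coupling ω_r² = ω_s¹ ⇒ overall = -33/20 × 51/70 = -1683/1400

-1683/1400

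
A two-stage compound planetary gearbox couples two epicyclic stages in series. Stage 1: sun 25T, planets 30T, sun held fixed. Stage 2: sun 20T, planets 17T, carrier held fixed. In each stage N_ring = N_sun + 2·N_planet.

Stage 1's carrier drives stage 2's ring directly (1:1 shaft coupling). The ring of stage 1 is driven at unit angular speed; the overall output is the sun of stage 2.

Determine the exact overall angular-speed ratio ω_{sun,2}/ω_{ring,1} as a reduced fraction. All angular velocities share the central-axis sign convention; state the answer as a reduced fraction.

Stage 1: N_ring = 25 + 2·30 = 85
Stage 1: 25(ω_s−ω_c) = −85(ω_r−ω_c),  ω_s=0, ω_r=1
Stage 1: 25(0−ω_c) = −85(1−ω_c)  ⇒  110ω_c = 85  ⇒  ω_c = 17/22
  ⇒ ω_c¹/ω_r¹ = 17/22
Stage 2: N_ring = 20 + 2·17 = 54
Stage 2: 20(ω_s−ω_c) = −54(ω_r−ω_c),  ω_c=0, ω_r=1
Stage 2: ω_s = 0 − (54/20)(1−0) = -27/10
  ⇒ ω_s²/ω_r² = -27/10
Coupling ω_r² = ω_c¹ ⇒ overall = 17/22 × -27/10 = -459/220

-459/220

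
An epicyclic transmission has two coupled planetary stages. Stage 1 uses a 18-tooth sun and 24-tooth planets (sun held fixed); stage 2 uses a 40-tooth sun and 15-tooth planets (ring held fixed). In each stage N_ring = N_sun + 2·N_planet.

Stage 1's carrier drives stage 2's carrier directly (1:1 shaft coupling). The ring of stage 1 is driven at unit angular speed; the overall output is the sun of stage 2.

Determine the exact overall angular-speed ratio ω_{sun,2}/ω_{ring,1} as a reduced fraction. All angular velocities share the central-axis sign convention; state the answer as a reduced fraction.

121/56

Stage 1: N_ring = 18 + 2·24 = 66
Stage 1: 18(ω_s−ω_c) = −66(ω_r−ω_c),  ω_s=0, ω_r=1
Stage 1: 18(0−ω_c) = −66(1−ω_c)  ⇒  84ω_c = 66  ⇒  ω_c = 11/14
  ⇒ ω_c¹/ω_r¹ = 11/14
Stage 2: N_ring = 40 + 2·15 = 70
Stage 2: 40(ω_s−ω_c) = −70(ω_r−ω_c),  ω_r=0, ω_c=1
Stage 2: ω_s = 1 − (70/40)(0−1) = 11/4
  ⇒ ω_s²/ω_c² = 11/4
Coupling ω_c² = ω_c¹ ⇒ overall = 11/14 × 11/4 = 121/56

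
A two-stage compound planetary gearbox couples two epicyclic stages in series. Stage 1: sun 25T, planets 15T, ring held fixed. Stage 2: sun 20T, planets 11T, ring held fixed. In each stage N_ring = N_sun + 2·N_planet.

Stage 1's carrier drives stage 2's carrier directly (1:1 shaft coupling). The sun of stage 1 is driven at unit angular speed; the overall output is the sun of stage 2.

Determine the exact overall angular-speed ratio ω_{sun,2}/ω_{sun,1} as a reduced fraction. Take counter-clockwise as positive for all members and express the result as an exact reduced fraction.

Stage 1: N_ring = 25 + 2·15 = 55
Stage 1: 25(ω_s−ω_c) = −55(ω_r−ω_c),  ω_r=0, ω_s=1
Stage 1: 25(1−ω_c) = −55(0−ω_c)  ⇒  80ω_c = 25  ⇒  ω_c = 5/16
  ⇒ ω_c¹/ω_s¹ = 5/16
Stage 2: N_ring = 20 + 2·11 = 42
Stage 2: 20(ω_s−ω_c) = −42(ω_r−ω_c),  ω_r=0, ω_c=1
Stage 2: ω_s = 1 − (42/20)(0−1) = 31/10
  ⇒ ω_s²/ω_c² = 31/10
Coupling ω_c² = ω_c¹ ⇒ overall = 5/16 × 31/10 = 31/32

31/32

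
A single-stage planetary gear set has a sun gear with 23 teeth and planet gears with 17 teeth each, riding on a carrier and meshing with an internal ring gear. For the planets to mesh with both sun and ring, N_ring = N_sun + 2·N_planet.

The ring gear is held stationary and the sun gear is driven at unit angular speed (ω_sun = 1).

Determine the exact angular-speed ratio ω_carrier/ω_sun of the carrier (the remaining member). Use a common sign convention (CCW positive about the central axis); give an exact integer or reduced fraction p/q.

N_ring = 23 + 2·17 = 57
23(ω_s−ω_c) = −57(ω_r−ω_c),  ω_r=0, ω_s=1
23(1−ω_c) = −57(0−ω_c)  ⇒  80ω_c = 23  ⇒  ω_c = 23/80
ω_c/ω_s = 23/80

23/80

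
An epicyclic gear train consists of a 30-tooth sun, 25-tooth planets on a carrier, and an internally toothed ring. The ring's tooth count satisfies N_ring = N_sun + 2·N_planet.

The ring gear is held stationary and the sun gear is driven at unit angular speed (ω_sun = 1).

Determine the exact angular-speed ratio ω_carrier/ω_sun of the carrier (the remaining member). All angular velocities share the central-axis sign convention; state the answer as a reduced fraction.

N_ring = 30 + 2·25 = 80
30(ω_s−ω_c) = −80(ω_r−ω_c),  ω_r=0, ω_s=1
30(1−ω_c) = −80(0−ω_c)  ⇒  110ω_c = 30  ⇒  ω_c = 3/11
ω_c/ω_s = 3/11

3/11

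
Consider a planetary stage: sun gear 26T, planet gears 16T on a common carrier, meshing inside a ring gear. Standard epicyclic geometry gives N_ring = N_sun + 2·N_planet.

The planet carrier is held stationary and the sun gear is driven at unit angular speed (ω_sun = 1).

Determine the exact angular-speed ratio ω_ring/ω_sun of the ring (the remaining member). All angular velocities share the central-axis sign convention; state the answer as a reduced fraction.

-13/29

N_ring = 26 + 2·16 = 58
26(ω_s−ω_c) = −58(ω_r−ω_c),  ω_c=0, ω_s=1
ω_r = 0 − (26/58)(1−0) = -13/29
ω_r/ω_s = -13/29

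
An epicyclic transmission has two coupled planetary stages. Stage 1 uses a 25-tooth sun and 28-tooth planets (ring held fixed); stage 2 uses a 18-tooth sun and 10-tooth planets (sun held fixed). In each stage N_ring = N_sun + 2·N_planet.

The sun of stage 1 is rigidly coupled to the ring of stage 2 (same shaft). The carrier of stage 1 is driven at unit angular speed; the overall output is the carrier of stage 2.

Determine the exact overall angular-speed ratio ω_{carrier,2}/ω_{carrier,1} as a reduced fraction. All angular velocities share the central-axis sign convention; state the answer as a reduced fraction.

Stage 1: N_ring = 25 + 2·28 = 81
Stage 1: 25(ω_s−ω_c) = −81(ω_r−ω_c),  ω_r=0, ω_c=1
Stage 1: ω_s = 1 − (81/25)(0−1) = 106/25
  ⇒ ω_s¹/ω_c¹ = 106/25
Stage 2: N_ring = 18 + 2·10 = 38
Stage 2: 18(ω_s−ω_c) = −38(ω_r−ω_c),  ω_s=0, ω_r=1
Stage 2: 18(0−ω_c) = −38(1−ω_c)  ⇒  56ω_c = 38  ⇒  ω_c = 19/28
  ⇒ ω_c²/ω_r² = 19/28
Coupling ω_r² = ω_s¹ ⇒ overall = 106/25 × 19/28 = 1007/350

1007/350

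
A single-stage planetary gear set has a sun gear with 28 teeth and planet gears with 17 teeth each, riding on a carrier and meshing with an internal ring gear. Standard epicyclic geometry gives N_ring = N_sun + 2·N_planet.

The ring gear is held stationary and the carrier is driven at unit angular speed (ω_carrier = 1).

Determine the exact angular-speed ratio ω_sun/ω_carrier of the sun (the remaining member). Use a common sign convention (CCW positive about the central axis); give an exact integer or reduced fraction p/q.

N_ring = 28 + 2·17 = 62
28(ω_s−ω_c) = −62(ω_r−ω_c),  ω_r=0, ω_c=1
ω_s = 1 − (62/28)(0−1) = 45/14
ω_s/ω_c = 45/14

45/14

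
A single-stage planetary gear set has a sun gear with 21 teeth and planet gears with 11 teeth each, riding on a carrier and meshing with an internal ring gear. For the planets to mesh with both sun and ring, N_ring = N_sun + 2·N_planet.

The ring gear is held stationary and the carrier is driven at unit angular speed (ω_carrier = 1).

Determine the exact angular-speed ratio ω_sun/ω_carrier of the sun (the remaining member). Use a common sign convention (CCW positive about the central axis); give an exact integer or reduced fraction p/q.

64/21

N_ring = 21 + 2·11 = 43
21(ω_s−ω_c) = −43(ω_r−ω_c),  ω_r=0, ω_c=1
ω_s = 1 − (43/21)(0−1) = 64/21
ω_s/ω_c = 64/21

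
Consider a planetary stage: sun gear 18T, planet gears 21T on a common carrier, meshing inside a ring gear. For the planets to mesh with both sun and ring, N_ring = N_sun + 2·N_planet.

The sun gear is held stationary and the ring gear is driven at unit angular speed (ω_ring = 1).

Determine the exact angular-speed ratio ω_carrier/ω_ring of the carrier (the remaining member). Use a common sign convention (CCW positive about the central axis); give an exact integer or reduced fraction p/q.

N_ring = 18 + 2·21 = 60
18(ω_s−ω_c) = −60(ω_r−ω_c),  ω_s=0, ω_r=1
18(0−ω_c) = −60(1−ω_c)  ⇒  78ω_c = 60  ⇒  ω_c = 10/13
ω_c/ω_r = 10/13

10/13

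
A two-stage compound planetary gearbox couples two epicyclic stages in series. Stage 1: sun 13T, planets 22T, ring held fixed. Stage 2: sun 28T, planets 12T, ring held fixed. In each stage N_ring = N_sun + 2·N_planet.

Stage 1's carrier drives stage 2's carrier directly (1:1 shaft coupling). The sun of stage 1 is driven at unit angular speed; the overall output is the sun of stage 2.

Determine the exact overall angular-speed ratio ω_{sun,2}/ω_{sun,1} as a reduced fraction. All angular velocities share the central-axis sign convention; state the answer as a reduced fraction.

26/49

Stage 1: N_ring = 13 + 2·22 = 57
Stage 1: 13(ω_s−ω_c) = −57(ω_r−ω_c),  ω_r=0, ω_s=1
Stage 1: 13(1−ω_c) = −57(0−ω_c)  ⇒  70ω_c = 13  ⇒  ω_c = 13/70
  ⇒ ω_c¹/ω_s¹ = 13/70
Stage 2: N_ring = 28 + 2·12 = 52
Stage 2: 28(ω_s−ω_c) = −52(ω_r−ω_c),  ω_r=0, ω_c=1
Stage 2: ω_s = 1 − (52/28)(0−1) = 20/7
  ⇒ ω_s²/ω_c² = 20/7
Coupling ω_c² = ω_c¹ ⇒ overall = 13/70 × 20/7 = 26/49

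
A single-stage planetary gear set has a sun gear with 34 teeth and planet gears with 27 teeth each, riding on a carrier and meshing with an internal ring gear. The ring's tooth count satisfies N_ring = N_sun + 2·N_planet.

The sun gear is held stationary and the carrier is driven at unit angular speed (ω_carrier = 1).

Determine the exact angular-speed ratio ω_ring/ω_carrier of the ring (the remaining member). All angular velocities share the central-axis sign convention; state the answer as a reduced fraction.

61/44

N_ring = 34 + 2·27 = 88
34(ω_s−ω_c) = −88(ω_r−ω_c),  ω_s=0, ω_c=1
ω_r = 1 − (34/88)(0−1) = 61/44
ω_r/ω_c = 61/44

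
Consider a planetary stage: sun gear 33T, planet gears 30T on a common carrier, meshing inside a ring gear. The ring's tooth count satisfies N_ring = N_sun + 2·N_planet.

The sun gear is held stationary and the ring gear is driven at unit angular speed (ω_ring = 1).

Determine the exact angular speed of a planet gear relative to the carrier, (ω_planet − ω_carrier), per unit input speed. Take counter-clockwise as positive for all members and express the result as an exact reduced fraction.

341/420

N_ring = 33 + 2·30 = 93
33(ω_s−ω_c) = −93(ω_r−ω_c),  ω_s=0, ω_r=1
33(0−ω_c) = −93(1−ω_c)  ⇒  126ω_c = 93  ⇒  ω_c = 31/42
sun–planet: 33·(0−31/42) = −30·(ω_p−ω_c)  ⇒  ω_p−ω_c = −(33/30)·(-31/42) = 341/420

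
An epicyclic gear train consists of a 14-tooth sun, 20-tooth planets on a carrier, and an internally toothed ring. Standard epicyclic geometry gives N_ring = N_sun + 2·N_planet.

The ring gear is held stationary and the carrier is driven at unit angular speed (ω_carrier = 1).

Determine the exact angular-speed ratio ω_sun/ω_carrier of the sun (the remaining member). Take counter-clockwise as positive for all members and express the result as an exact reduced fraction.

N_ring = 14 + 2·20 = 54
14(ω_s−ω_c) = −54(ω_r−ω_c),  ω_r=0, ω_c=1
ω_s = 1 − (54/14)(0−1) = 34/7
ω_s/ω_c = 34/7

34/7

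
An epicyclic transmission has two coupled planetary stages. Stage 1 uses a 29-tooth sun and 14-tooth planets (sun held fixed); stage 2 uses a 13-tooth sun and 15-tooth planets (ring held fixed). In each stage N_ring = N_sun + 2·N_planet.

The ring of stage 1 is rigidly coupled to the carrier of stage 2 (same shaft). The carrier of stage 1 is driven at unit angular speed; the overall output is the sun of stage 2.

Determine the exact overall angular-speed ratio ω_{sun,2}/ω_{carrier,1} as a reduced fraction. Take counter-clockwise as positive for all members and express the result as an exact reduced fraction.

4816/741

Stage 1: N_ring = 29 + 2·14 = 57
Stage 1: 29(ω_s−ω_c) = −57(ω_r−ω_c),  ω_s=0, ω_c=1
Stage 1: ω_r = 1 − (29/57)(0−1) = 86/57
  ⇒ ω_r¹/ω_c¹ = 86/57
Stage 2: N_ring = 13 + 2·15 = 43
Stage 2: 13(ω_s−ω_c) = −43(ω_r−ω_c),  ω_r=0, ω_c=1
Stage 2: ω_s = 1 − (43/13)(0−1) = 56/13
  ⇒ ω_s²/ω_c² = 56/13
Coupling ω_c² = ω_r¹ ⇒ overall = 86/57 × 56/13 = 4816/741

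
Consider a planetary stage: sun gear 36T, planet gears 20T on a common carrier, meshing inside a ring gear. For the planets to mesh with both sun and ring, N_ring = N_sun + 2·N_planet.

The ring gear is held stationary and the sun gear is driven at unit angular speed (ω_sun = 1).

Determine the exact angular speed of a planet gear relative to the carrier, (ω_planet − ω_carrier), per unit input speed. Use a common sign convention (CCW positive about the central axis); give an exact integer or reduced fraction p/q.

-171/140

N_ring = 36 + 2·20 = 76
36(ω_s−ω_c) = −76(ω_r−ω_c),  ω_r=0, ω_s=1
36(1−ω_c) = −76(0−ω_c)  ⇒  112ω_c = 36  ⇒  ω_c = 9/28
sun–planet: 36·(1−9/28) = −20·(ω_p−ω_c)  ⇒  ω_p−ω_c = −(36/20)·(19/28) = -171/140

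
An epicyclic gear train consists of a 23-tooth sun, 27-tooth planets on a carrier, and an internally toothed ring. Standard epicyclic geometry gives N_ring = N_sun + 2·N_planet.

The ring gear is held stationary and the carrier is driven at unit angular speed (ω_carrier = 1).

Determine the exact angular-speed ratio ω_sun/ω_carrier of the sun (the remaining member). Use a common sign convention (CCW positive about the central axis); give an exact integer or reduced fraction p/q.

100/23

N_ring = 23 + 2·27 = 77
23(ω_s−ω_c) = −77(ω_r−ω_c),  ω_r=0, ω_c=1
ω_s = 1 − (77/23)(0−1) = 100/23
ω_s/ω_c = 100/23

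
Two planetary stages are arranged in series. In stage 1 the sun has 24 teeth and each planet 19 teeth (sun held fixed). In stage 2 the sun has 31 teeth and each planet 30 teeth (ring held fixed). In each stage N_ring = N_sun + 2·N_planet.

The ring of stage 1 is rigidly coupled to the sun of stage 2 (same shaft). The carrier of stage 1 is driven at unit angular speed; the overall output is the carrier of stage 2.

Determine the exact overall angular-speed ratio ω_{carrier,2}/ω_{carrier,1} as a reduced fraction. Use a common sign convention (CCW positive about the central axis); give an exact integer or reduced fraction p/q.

Stage 1: N_ring = 24 + 2·19 = 62
Stage 1: 24(ω_s−ω_c) = −62(ω_r−ω_c),  ω_s=0, ω_c=1
Stage 1: ω_r = 1 − (24/62)(0−1) = 43/31
  ⇒ ω_r¹/ω_c¹ = 43/31
Stage 2: N_ring = 31 + 2·30 = 91
Stage 2: 31(ω_s−ω_c) = −91(ω_r−ω_c),  ω_r=0, ω_s=1
Stage 2: 31(1−ω_c) = −91(0−ω_c)  ⇒  122ω_c = 31  ⇒  ω_c = 31/122
  ⇒ ω_c²/ω_s² = 31/122
Coupling ω_s² = ω_r¹ ⇒ overall = 43/31 × 31/122 = 43/122

43/122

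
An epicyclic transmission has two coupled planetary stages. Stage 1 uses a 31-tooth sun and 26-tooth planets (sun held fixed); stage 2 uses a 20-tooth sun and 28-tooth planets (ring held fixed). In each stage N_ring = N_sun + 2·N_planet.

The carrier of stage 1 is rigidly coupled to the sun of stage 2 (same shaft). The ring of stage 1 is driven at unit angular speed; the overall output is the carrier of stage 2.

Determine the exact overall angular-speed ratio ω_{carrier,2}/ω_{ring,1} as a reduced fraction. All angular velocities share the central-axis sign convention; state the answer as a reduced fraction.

Stage 1: N_ring = 31 + 2·26 = 83
Stage 1: 31(ω_s−ω_c) = −83(ω_r−ω_c),  ω_s=0, ω_r=1
Stage 1: 31(0−ω_c) = −83(1−ω_c)  ⇒  114ω_c = 83  ⇒  ω_c = 83/114
  ⇒ ω_c¹/ω_r¹ = 83/114
Stage 2: N_ring = 20 + 2·28 = 76
Stage 2: 20(ω_s−ω_c) = −76(ω_r−ω_c),  ω_r=0, ω_s=1
Stage 2: 20(1−ω_c) = −76(0−ω_c)  ⇒  96ω_c = 20  ⇒  ω_c = 5/24
  ⇒ ω_c²/ω_s² = 5/24
Coupling ω_s² = ω_c¹ ⇒ overall = 83/114 × 5/24 = 415/2736

415/2736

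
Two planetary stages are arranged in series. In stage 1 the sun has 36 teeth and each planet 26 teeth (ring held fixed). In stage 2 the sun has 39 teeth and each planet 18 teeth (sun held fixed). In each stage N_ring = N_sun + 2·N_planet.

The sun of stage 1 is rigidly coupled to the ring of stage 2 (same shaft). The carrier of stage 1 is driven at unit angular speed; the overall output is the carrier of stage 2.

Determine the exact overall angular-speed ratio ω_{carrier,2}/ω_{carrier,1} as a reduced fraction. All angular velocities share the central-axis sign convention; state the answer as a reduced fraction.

775/342

Stage 1: N_ring = 36 + 2·26 = 88
Stage 1: 36(ω_s−ω_c) = −88(ω_r−ω_c),  ω_r=0, ω_c=1
Stage 1: ω_s = 1 − (88/36)(0−1) = 31/9
  ⇒ ω_s¹/ω_c¹ = 31/9
Stage 2: N_ring = 39 + 2·18 = 75
Stage 2: 39(ω_s−ω_c) = −75(ω_r−ω_c),  ω_s=0, ω_r=1
Stage 2: 39(0−ω_c) = −75(1−ω_c)  ⇒  114ω_c = 75  ⇒  ω_c = 25/38
  ⇒ ω_c²/ω_r² = 25/38
Coupling ω_r² = ω_s¹ ⇒ overall = 31/9 × 25/38 = 775/342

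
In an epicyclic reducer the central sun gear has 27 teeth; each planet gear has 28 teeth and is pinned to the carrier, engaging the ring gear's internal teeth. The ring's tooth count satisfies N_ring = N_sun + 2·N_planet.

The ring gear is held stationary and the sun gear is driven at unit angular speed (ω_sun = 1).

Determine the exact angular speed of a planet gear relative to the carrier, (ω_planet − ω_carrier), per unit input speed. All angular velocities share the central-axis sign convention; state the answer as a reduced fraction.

-2241/3080

N_ring = 27 + 2·28 = 83
27(ω_s−ω_c) = −83(ω_r−ω_c),  ω_r=0, ω_s=1
27(1−ω_c) = −83(0−ω_c)  ⇒  110ω_c = 27  ⇒  ω_c = 27/110
sun–planet: 27·(1−27/110) = −28·(ω_p−ω_c)  ⇒  ω_p−ω_c = −(27/28)·(83/110) = -2241/3080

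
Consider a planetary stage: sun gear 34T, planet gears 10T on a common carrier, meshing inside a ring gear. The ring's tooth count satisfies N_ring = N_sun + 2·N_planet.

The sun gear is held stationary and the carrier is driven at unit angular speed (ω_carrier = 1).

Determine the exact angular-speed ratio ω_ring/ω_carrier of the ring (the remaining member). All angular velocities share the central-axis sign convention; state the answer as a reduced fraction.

44/27

N_ring = 34 + 2·10 = 54
34(ω_s−ω_c) = −54(ω_r−ω_c),  ω_s=0, ω_c=1
ω_r = 1 − (34/54)(0−1) = 44/27
ω_r/ω_c = 44/27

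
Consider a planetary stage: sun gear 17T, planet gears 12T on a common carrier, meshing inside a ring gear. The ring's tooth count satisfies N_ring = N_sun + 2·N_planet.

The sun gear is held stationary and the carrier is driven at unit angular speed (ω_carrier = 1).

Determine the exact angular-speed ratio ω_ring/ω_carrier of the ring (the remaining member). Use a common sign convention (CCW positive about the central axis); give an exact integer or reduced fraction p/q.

58/41

N_ring = 17 + 2·12 = 41
17(ω_s−ω_c) = −41(ω_r−ω_c),  ω_s=0, ω_c=1
ω_r = 1 − (17/41)(0−1) = 58/41
ω_r/ω_c = 58/41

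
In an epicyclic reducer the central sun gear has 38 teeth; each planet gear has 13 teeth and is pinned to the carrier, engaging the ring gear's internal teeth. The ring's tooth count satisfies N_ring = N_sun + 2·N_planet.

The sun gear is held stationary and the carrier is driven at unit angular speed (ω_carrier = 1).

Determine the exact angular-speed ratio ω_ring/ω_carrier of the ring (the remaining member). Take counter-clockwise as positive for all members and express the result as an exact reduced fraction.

N_ring = 38 + 2·13 = 64
38(ω_s−ω_c) = −64(ω_r−ω_c),  ω_s=0, ω_c=1
ω_r = 1 − (38/64)(0−1) = 51/32
ω_r/ω_c = 51/32

51/32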